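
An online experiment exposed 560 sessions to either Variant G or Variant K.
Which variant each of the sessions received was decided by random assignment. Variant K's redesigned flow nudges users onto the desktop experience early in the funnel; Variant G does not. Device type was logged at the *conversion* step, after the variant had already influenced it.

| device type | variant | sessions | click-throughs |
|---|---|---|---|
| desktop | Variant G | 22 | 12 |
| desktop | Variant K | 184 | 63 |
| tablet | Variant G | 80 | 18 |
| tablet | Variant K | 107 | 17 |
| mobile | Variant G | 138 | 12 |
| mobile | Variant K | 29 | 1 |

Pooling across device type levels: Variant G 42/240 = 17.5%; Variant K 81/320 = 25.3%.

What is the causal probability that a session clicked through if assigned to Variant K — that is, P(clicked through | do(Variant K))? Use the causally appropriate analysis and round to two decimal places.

0.25

The distribution of device type is itself part of what the variant does — it is an intermediate outcome. Holding it fixed would remove that part of the effect; the total effect is the pooled difference.
So P(outcome | do(Variant K)) is just the pooled rate for Variant K: 81/320 = 0.253.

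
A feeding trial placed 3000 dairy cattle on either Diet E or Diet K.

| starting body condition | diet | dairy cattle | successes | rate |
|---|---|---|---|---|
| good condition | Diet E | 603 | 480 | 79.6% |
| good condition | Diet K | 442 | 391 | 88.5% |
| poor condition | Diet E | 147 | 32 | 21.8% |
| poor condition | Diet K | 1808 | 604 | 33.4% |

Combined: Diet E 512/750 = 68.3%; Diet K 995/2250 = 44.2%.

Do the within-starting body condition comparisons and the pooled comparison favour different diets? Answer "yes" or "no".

Within each starting body condition level (good condition 79.6% vs 88.5%; poor condition 21.8% vs 33.4%), Diet K has the higher rate every time. Pooled: 68.3% vs 44.2% — Diet E has the higher rate overall. The two comparisons disagree.

yes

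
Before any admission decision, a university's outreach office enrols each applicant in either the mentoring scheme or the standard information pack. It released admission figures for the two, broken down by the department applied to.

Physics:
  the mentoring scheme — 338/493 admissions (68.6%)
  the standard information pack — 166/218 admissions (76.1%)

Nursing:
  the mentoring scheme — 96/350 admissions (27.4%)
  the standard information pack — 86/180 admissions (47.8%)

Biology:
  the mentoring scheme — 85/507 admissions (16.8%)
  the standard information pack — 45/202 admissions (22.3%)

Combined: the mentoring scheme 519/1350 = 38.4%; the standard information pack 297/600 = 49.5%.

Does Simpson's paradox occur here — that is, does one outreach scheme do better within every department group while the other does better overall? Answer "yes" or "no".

Within each department level (Physics 68.6% vs 76.1%; Nursing 27.4% vs 47.8%; Biology 16.8% vs 22.3%), the standard information pack has the higher rate every time. Pooled: 38.4% vs 49.5% — the standard information pack has the higher rate overall. They agree.

no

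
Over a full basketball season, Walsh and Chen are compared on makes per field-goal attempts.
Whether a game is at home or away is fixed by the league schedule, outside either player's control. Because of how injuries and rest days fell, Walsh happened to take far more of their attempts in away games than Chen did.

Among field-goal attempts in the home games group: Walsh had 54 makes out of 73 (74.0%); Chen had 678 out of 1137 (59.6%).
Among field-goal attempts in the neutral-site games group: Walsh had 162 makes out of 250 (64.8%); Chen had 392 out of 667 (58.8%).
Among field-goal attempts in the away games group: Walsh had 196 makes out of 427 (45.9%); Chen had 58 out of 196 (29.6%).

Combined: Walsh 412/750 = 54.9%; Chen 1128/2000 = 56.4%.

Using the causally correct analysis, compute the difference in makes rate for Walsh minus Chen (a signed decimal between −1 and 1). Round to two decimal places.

+0.12

Walsh is higher inside every game venue stratum but Chen is higher in aggregate. Whether to stratify depends on how game venue relates to the player.
Game venue satisfies the back-door criterion: it is not a descendant of the player, and it blocks the spurious path from player to outcome. Adjusting for it (i.e., using the within-game venue rates) gives the causal effect.
Adjusting over the population distribution of game venue: 0.440·(0.740−0.596) + 0.333·(0.648−0.588) + 0.227·(0.459−0.296) = +0.120.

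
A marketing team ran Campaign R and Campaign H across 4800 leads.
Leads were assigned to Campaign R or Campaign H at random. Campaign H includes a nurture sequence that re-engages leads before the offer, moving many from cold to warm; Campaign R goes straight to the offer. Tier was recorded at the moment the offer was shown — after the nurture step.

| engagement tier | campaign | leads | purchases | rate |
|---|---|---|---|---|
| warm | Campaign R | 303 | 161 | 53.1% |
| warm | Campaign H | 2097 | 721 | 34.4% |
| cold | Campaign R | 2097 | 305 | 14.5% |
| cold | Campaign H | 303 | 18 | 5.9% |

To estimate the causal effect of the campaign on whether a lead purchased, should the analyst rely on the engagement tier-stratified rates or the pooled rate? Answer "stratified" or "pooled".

The stratified and pooled comparisons disagree (Campaign R wins within each engagement tier; Campaign H wins overall), so the answer turns on the causal role of engagement tier.
Engagement tier lies on the pathway campaign → engagement tier → outcome, so adjusting for it blocks the indirect effect. For the total causal effect of campaign, use the unadjusted pooled rates.
Pooled: Campaign R 19.4% vs Campaign H 30.8%; Campaign H is higher overall.

pooled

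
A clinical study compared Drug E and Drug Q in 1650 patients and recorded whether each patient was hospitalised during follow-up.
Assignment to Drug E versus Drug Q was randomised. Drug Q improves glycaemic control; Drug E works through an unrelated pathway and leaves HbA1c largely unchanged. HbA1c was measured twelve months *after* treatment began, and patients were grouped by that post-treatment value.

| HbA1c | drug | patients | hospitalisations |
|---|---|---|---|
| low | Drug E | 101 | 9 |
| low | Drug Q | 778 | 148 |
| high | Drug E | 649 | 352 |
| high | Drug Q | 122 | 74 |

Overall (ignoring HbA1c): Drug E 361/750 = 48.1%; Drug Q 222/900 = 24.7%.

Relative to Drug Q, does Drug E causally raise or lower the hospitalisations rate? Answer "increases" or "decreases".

increases

Because the drug influences HbA1c, HbA1c is a post-treatment mediator, not a confounder. Stratifying on it would bias the estimate; the causal effect is the crude pooled difference.
Pooled: Drug E 48.1% vs Drug Q 24.7%; Drug Q is lower overall.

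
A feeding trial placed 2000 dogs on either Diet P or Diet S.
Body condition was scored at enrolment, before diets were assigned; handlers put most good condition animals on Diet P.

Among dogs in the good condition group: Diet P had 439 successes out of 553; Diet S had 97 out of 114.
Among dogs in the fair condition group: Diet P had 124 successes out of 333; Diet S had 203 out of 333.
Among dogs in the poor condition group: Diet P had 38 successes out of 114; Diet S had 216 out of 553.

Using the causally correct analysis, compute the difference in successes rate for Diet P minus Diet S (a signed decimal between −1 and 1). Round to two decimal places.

-0.12

Diet S is higher inside every starting body condition stratum but Diet P is higher in aggregate. Whether to stratify depends on how starting body condition relates to the diet.
Starting body condition satisfies the back-door criterion: it is not a descendant of the diet, and it blocks the spurious path from diet to outcome. Adjusting for it (i.e., using the within-starting body condition rates) gives the causal effect.
Adjusting over the population distribution of starting body condition: 0.334·(0.794−0.851) + 0.333·(0.372−0.610) + 0.334·(0.333−0.391) = -0.117.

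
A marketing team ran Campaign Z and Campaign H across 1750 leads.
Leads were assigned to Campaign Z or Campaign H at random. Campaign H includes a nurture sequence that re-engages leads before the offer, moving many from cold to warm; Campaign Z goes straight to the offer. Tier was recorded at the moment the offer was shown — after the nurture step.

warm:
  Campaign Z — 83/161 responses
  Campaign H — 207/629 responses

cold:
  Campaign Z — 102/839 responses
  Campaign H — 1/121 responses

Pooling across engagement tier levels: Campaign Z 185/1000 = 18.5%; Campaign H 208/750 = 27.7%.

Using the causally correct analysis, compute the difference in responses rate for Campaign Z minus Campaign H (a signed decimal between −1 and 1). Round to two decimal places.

Within every engagement tier level Campaign Z has the higher rate, yet pooled Campaign H does — Simpson's reversal.
The distribution of engagement tier is itself part of what the campaign does — it is an intermediate outcome. Holding it fixed would remove that part of the effect; the total effect is the pooled difference.
The causal difference is the pooled difference: 0.185 − 0.277 = -0.092.

-0.09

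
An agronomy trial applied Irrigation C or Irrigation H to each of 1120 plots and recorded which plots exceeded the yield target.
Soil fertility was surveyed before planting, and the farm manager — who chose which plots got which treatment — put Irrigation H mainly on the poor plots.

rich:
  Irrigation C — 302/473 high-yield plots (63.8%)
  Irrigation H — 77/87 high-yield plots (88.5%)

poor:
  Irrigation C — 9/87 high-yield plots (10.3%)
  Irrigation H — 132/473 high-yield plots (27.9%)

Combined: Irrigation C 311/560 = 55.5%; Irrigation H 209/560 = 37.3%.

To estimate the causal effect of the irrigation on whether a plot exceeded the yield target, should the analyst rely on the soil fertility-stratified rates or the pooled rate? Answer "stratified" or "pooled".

stratified

Soil fertility is set before the irrigation has any effect — it is not caused by the irrigation — and it independently drives the outcome. That makes it a confounder, so the causal comparison is within soil fertility levels.
Within each level — rich: 63.8% vs 88.5%; poor: 10.3% vs 27.9% — Irrigation H is higher every time.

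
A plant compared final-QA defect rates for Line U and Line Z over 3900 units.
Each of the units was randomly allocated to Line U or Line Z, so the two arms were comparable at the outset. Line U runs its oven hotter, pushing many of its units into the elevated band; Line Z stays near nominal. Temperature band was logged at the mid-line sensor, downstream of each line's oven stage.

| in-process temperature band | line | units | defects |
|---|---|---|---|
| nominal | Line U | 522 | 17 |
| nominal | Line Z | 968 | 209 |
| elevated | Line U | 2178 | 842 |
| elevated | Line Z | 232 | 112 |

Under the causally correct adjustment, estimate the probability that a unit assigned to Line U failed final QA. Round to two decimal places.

0.32

The in-process temperature band-specific comparison favours Line U throughout, but the pooled figures favour Line Z. The question is whether to condition on in-process temperature band.
The distribution of in-process temperature band is itself part of what the line does — it is an intermediate outcome. Holding it fixed would remove that part of the effect; the total effect is the pooled difference.
So P(outcome | do(Line U)) is just the pooled rate for Line U: 859/2700 = 0.318.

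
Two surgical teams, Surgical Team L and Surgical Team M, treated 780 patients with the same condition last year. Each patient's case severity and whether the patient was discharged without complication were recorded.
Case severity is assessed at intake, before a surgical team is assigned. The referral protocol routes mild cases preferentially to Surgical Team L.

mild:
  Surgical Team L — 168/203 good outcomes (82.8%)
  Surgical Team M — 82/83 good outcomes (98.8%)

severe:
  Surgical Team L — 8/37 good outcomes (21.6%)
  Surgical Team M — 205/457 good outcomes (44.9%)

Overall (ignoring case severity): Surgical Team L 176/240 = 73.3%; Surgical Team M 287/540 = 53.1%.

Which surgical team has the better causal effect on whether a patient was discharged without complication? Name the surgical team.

Surgical Team M

Within every case severity level Surgical Team M has the higher rate, yet pooled Surgical Team L does — Simpson's reversal.
The imbalance in case severity arose from how patients were allocated, not from anything the surgical team did; and case severity independently affects the outcome. The pooled gap is confounded — condition on case severity.
Within each level — mild: 82.8% vs 98.8%; severe: 21.6% vs 44.9% — Surgical Team M is higher every time.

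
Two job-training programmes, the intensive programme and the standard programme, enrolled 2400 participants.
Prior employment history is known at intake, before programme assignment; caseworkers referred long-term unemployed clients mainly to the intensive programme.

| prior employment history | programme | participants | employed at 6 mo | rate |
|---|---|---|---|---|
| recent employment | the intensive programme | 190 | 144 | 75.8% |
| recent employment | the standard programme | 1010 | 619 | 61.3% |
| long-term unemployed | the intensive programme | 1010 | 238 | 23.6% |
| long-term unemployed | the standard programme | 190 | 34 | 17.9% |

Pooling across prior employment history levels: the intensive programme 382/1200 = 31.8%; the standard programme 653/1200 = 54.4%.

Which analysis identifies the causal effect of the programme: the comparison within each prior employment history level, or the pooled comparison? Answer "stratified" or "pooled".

stratified

Prior employment history differs across programmes for reasons unrelated to any effect of the programme itself, and it separately predicts the outcome — a classic confounder. We must compare within prior employment history levels.
Within each level — recent employment: 75.8% vs 61.3%; long-term unemployed: 23.6% vs 17.9% — the intensive programme is higher every time.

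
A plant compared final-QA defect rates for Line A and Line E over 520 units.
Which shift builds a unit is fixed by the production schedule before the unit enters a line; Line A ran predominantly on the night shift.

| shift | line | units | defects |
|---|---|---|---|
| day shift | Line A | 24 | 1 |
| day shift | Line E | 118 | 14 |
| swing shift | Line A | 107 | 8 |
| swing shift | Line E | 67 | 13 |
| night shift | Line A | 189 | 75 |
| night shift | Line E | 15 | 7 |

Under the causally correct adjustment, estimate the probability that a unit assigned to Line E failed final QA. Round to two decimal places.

0.28

Within every shift level Line A has the lower rate, yet pooled Line E does — Simpson's reversal.
Shift satisfies the back-door criterion: it is not a descendant of the line, and it blocks the spurious path from line to outcome. Adjusting for it (i.e., using the within-shift rates) gives the causal effect.
Standardising Line E to the population shift mix: 0.273·14/118 + 0.335·13/67 + 0.392·7/15 = 0.280.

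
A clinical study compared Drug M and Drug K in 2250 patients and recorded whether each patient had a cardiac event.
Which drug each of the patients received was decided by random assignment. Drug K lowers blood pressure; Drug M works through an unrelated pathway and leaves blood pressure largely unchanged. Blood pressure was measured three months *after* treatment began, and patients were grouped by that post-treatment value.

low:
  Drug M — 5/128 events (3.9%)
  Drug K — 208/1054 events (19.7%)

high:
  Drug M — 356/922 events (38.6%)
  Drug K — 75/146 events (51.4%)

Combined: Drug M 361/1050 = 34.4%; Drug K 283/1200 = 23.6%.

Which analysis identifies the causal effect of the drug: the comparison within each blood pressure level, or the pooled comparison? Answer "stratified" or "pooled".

The stratified and pooled comparisons disagree (Drug M wins within each blood pressure; Drug K wins overall), so the answer turns on the causal role of blood pressure.
Blood pressure is downstream of the drug. One should not condition on a consequence of treatment, so the overall rates are the right comparison.
Pooled: Drug M 34.4% vs Drug K 23.6%; Drug K is lower overall.

pooled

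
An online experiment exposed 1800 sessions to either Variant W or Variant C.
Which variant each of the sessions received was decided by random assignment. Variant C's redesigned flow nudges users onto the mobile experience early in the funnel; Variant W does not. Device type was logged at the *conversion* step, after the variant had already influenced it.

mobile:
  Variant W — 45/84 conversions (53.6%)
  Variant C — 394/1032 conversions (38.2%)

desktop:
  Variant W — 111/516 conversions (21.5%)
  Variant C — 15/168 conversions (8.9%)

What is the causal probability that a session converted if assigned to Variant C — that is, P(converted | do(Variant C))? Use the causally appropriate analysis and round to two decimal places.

0.34

Device type here is a post-treatment variable shaped by the variant; conditioning on it would introduce bias rather than remove it. The overall comparison is the causal one.
So P(outcome | do(Variant C)) is just the pooled rate for Variant C: 409/1200 = 0.341.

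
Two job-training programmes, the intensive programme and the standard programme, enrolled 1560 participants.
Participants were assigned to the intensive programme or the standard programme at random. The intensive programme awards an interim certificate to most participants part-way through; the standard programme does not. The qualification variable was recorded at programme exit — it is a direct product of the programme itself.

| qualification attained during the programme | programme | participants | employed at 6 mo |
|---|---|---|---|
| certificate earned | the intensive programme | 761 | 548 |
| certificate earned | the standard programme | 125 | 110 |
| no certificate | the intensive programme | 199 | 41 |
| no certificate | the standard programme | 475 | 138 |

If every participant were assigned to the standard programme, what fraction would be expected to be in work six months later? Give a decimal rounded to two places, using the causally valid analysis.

the standard programme is higher inside every qualification attained during the programme stratum but the intensive programme is higher in aggregate. Whether to stratify depends on how qualification attained during the programme relates to the programme.
Qualification attained during the programme is downstream of the programme. One should not condition on a consequence of treatment, so the overall rates are the right comparison.
So P(outcome | do(the standard programme)) is just the pooled rate for the standard programme: 248/600 = 0.413.

0.41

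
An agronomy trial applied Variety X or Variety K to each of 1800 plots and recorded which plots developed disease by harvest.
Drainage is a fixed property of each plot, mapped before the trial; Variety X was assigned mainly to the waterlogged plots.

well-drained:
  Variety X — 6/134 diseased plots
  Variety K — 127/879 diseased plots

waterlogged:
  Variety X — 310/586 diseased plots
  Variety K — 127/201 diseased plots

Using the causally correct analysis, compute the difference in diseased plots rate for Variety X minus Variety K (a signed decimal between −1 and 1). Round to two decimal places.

Since field drainage is a pre-existing factor (not a product of the variety) and it affects the outcome on its own, it is a confounder. The stratified rates, not the pooled rate, identify the causal effect.
Adjusting over the population distribution of field drainage: 0.563·(0.045−0.144) + 0.437·(0.529−0.632) = -0.101.

-0.10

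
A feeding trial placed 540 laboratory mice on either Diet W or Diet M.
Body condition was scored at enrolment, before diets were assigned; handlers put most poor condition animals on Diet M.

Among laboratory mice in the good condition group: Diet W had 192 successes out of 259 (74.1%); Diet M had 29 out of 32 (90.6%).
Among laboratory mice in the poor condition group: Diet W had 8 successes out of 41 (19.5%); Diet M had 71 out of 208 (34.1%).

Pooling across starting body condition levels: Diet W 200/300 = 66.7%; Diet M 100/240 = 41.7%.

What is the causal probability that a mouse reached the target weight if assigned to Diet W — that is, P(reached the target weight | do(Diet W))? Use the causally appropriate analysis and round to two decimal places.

0.49

Since starting body condition is a pre-existing factor (not a product of the diet) and it affects the outcome on its own, it is a confounder. The stratified rates, not the pooled rate, identify the causal effect.
Standardising Diet W to the population starting body condition mix: 0.539·192/259 + 0.461·8/41 = 0.489.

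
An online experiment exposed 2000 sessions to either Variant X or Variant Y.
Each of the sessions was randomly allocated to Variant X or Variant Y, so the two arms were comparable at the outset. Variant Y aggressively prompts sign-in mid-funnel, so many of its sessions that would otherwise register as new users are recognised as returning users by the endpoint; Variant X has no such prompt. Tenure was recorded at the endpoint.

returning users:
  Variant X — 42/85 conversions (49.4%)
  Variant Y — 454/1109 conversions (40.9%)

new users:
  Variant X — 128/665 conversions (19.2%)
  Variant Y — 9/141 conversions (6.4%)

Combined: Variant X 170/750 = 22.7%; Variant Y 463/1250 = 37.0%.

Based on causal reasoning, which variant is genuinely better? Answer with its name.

Variant Y

The stratified and pooled comparisons disagree (Variant X wins within each user tenure; Variant Y wins overall), so the answer turns on the causal role of user tenure.
User tenure is downstream of the variant. One should not condition on a consequence of treatment, so the overall rates are the right comparison.
Pooled: Variant X 22.7% vs Variant Y 37.0%; Variant Y is higher overall.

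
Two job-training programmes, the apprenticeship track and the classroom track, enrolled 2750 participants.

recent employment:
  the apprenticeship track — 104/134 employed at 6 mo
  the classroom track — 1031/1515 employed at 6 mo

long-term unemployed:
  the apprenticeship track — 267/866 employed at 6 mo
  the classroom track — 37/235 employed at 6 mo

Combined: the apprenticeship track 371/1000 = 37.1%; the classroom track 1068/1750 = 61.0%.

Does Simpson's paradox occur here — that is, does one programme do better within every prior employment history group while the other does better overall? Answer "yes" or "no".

yes

Within each prior employment history level (recent employment 77.6% vs 68.1%; long-term unemployed 30.8% vs 15.7%), the apprenticeship track has the higher rate every time. Pooled: 37.1% vs 61.0% — the classroom track has the higher rate overall. The two comparisons disagree.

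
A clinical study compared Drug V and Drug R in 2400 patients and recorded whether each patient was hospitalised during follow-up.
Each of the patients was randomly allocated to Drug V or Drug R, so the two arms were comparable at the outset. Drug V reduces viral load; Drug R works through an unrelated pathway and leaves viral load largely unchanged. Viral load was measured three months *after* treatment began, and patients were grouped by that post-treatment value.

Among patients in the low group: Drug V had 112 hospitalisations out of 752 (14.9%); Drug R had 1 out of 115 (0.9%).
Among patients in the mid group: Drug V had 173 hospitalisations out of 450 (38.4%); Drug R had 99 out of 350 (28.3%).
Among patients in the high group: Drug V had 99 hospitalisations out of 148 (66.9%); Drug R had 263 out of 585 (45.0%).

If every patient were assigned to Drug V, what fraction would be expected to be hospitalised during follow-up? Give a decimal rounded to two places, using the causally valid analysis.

0.28

The viral load-specific comparison favours Drug R throughout, but the pooled figures favour Drug V. The question is whether to condition on viral load.
Viral load is recorded after the drug and is itself shifted by it — it sits on the causal path from drug to outcome. Conditioning on a mediator would strip out part of the effect we want; the pooled comparison gives the total causal effect.
So P(outcome | do(Drug V)) is just the pooled rate for Drug V: 384/1350 = 0.284.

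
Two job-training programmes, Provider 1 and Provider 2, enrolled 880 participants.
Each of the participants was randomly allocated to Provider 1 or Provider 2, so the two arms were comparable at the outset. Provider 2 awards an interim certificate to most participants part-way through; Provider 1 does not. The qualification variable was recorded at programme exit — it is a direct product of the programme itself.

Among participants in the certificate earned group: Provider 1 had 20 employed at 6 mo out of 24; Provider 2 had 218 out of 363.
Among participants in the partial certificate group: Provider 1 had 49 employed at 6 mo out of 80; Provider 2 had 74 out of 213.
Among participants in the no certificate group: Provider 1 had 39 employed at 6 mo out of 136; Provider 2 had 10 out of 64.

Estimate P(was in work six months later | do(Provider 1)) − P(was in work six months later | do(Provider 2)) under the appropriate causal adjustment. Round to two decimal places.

The qualification attained during the programme-specific comparison favours Provider 1 throughout, but the pooled figures favour Provider 2. The question is whether to condition on qualification attained during the programme.
Qualification attained during the programme here is a post-treatment variable shaped by the programme; conditioning on it would introduce bias rather than remove it. The overall comparison is the causal one.
The causal difference is the pooled difference: 0.450 − 0.472 = -0.022.

-0.02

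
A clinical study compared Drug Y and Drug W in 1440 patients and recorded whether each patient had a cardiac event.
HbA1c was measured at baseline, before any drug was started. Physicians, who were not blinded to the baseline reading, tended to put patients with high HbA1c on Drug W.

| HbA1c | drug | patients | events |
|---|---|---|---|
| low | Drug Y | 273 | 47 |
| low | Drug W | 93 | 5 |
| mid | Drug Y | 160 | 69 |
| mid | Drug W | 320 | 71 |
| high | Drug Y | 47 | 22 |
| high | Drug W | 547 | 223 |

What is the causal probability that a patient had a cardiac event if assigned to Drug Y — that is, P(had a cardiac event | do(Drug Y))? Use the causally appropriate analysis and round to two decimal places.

HbA1c differs across drugs for reasons unrelated to any effect of the drug itself, and it separately predicts the outcome — a classic confounder. We must compare within HbA1c levels.
Standardising Drug Y to the population HbA1c mix: 0.254·47/273 + 0.333·69/160 + 0.412·22/47 = 0.381.

0.38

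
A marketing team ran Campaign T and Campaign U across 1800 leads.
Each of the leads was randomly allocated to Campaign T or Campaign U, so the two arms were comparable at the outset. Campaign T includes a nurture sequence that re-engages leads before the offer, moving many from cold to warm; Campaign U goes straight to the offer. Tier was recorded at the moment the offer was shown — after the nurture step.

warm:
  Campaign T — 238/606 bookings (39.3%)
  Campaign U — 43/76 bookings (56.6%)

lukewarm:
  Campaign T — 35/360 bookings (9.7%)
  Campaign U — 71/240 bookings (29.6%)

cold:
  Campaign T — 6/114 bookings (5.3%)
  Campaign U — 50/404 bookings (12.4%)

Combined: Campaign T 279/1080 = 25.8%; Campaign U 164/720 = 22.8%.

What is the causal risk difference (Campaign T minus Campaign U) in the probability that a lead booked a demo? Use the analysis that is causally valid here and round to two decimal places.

+0.03

Engagement tier is recorded after the campaign and is itself shifted by it — it sits on the causal path from campaign to outcome. Conditioning on a mediator would strip out part of the effect we want; the pooled comparison gives the total causal effect.
The causal difference is the pooled difference: 0.258 − 0.228 = +0.031.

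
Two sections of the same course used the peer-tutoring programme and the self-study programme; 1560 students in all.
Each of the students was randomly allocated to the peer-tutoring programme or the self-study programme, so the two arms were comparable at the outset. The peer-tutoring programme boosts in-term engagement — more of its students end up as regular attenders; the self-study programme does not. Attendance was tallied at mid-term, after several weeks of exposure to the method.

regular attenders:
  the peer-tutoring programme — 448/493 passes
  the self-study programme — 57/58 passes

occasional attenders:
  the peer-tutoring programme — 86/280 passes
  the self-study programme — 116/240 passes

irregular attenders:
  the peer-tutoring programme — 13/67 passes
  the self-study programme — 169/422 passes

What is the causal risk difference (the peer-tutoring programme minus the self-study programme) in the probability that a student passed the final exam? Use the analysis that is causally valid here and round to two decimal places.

+0.18

the self-study programme is higher inside every mid-term attendance stratum but the peer-tutoring programme is higher in aggregate. Whether to stratify depends on how mid-term attendance relates to the teaching method.
The distribution of mid-term attendance is itself part of what the teaching method does — it is an intermediate outcome. Holding it fixed would remove that part of the effect; the total effect is the pooled difference.
The causal difference is the pooled difference: 0.651 − 0.475 = +0.176.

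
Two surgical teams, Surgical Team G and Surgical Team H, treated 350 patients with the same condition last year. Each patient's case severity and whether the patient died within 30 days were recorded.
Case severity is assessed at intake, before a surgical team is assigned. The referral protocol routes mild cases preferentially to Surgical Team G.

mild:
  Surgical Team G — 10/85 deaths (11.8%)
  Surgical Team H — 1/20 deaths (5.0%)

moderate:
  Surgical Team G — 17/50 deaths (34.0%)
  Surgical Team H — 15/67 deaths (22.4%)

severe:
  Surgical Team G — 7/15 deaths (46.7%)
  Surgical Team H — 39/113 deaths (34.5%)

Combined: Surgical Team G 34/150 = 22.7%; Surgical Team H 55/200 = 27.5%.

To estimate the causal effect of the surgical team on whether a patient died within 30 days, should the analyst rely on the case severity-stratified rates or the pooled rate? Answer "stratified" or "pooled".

The stratified and pooled comparisons disagree (Surgical Team H wins within each case severity; Surgical Team G wins overall), so the answer turns on the causal role of case severity.
Nothing the surgical team does changes case severity; the imbalance is an allocation artefact. With case severity also predicting the outcome, the pooled figure is confounded, and the within-stratum comparison is the causal one.
Within each level — mild: 11.8% vs 5.0%; moderate: 34.0% vs 22.4%; severe: 46.7% vs 34.5% — Surgical Team H is lower every time.

stratified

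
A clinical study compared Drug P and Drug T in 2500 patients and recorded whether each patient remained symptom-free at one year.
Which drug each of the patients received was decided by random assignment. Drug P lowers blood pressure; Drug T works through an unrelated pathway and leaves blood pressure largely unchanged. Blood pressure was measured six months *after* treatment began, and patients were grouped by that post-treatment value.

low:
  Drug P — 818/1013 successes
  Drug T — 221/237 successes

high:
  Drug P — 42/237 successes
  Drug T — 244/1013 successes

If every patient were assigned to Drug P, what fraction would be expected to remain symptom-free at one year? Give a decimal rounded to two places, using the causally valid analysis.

The blood pressure-specific comparison favours Drug T throughout, but the pooled figures favour Drug P. The question is whether to condition on blood pressure.
Stratifying would compare drugs among patients the drugs themselves sorted into blood pressure groups — a form of selection on an intermediate. The unconditioned pooled rates give the total causal effect.
So P(outcome | do(Drug P)) is just the pooled rate for Drug P: 860/1250 = 0.688.

0.69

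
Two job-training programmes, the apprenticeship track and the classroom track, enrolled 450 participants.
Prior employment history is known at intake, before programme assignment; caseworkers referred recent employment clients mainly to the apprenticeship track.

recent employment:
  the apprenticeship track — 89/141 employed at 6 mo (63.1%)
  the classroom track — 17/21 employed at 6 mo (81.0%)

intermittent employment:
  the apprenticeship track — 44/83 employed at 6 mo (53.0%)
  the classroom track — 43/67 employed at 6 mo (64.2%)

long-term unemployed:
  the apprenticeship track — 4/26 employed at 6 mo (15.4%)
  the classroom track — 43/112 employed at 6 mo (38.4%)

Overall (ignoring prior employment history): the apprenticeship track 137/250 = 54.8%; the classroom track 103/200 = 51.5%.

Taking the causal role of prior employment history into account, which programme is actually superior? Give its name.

the classroom track

the classroom track is higher inside every prior employment history stratum but the apprenticeship track is higher in aggregate. Whether to stratify depends on how prior employment history relates to the programme.
Nothing the programme does changes prior employment history; the imbalance is an allocation artefact. With prior employment history also predicting the outcome, the pooled figure is confounded, and the within-stratum comparison is the causal one.
Within each level — recent employment: 63.1% vs 81.0%; intermittent employment: 53.0% vs 64.2%; long-term unemployed: 15.4% vs 38.4% — the classroom track is higher every time.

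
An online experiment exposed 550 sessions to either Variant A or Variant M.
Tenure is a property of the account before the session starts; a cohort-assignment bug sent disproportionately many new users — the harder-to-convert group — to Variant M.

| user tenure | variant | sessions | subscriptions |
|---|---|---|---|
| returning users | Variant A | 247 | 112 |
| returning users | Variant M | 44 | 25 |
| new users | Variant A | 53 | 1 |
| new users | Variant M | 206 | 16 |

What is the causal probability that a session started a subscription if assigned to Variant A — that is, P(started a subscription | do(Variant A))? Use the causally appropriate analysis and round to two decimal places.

0.25

The user tenure-specific comparison favours Variant M throughout, but the pooled figures favour Variant A. The question is whether to condition on user tenure.
The imbalance in user tenure arose from how sessions were allocated, not from anything the variant did; and user tenure independently affects the outcome. The pooled gap is confounded — condition on user tenure.
Standardising Variant A to the population user tenure mix: 0.529·112/247 + 0.471·1/53 = 0.249.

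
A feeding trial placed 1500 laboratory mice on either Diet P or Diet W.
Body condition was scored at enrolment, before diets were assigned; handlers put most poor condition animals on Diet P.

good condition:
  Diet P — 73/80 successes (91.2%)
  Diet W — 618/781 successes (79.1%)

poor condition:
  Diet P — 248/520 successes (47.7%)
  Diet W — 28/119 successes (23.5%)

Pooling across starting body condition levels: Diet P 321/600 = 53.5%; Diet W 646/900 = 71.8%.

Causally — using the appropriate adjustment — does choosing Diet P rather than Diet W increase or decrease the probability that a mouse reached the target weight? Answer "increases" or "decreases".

increases

Here starting body condition is a common cause — it drives both which diet a case falls under and the outcome. The crude comparison mixes populations; the stratum-specific rates are the causally relevant ones.
Within each level — good condition: 91.2% vs 79.1%; poor condition: 47.7% vs 23.5% — Diet P is higher every time.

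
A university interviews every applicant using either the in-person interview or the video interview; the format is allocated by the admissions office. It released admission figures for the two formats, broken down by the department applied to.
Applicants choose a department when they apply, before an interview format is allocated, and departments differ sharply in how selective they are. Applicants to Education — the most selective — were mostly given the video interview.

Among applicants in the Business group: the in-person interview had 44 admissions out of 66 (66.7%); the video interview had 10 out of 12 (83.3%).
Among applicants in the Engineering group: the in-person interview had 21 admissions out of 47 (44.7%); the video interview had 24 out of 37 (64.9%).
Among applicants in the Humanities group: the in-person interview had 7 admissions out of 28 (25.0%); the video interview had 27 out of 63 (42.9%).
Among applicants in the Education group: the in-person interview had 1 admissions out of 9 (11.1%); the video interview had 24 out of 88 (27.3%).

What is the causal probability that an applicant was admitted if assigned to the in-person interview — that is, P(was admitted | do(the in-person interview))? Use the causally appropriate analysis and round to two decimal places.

Department differs across interview formats for reasons unrelated to any effect of the interview format itself, and it separately predicts the outcome — a classic confounder. We must compare within department levels.
Standardising the in-person interview to the population department mix: 0.223·44/66 + 0.240·21/47 + 0.260·7/28 + 0.277·1/9 = 0.352.

0.35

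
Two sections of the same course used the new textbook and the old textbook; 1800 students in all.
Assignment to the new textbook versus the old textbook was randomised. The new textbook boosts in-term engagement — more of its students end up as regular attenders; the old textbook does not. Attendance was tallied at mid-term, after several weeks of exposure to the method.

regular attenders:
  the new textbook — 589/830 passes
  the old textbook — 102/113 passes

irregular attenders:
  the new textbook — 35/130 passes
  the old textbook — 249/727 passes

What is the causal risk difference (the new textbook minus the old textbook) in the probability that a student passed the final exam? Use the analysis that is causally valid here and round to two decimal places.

Mid-term attendance is downstream of the teaching method. One should not condition on a consequence of treatment, so the overall rates are the right comparison.
The causal difference is the pooled difference: 0.650 − 0.418 = +0.232.

+0.23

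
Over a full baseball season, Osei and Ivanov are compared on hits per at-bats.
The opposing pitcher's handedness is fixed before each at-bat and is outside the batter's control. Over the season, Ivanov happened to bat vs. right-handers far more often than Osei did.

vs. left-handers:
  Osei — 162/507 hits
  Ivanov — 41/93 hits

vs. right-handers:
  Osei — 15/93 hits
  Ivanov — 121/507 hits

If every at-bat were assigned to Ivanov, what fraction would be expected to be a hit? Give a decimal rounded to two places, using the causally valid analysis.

0.34

The pitcher handedness-specific comparison favours Ivanov throughout, but the pooled figures favour Osei. The question is whether to condition on pitcher handedness.
Here pitcher handedness is a common cause — it drives both which player a case falls under and the outcome. The crude comparison mixes populations; the stratum-specific rates are the causally relevant ones.
Standardising Ivanov to the population pitcher handedness mix: 0.500·41/93 + 0.500·121/507 = 0.340.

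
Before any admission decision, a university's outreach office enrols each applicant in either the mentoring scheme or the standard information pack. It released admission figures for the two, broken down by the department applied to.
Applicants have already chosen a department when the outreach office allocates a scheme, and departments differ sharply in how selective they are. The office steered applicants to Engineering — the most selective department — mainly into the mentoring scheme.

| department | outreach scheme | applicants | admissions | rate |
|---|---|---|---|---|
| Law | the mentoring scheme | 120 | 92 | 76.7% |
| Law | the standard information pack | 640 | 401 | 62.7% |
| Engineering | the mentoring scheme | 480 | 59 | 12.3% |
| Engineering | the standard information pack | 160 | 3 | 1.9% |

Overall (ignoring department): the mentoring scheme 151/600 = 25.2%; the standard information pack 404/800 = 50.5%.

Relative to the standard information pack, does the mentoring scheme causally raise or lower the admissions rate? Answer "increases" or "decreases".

Department differs across outreach schemes for reasons unrelated to any effect of the outreach scheme itself, and it separately predicts the outcome — a classic confounder. We must compare within department levels.
Within each level — Law: 76.7% vs 62.7%; Engineering: 12.3% vs 1.9% — the mentoring scheme is higher every time.

increases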